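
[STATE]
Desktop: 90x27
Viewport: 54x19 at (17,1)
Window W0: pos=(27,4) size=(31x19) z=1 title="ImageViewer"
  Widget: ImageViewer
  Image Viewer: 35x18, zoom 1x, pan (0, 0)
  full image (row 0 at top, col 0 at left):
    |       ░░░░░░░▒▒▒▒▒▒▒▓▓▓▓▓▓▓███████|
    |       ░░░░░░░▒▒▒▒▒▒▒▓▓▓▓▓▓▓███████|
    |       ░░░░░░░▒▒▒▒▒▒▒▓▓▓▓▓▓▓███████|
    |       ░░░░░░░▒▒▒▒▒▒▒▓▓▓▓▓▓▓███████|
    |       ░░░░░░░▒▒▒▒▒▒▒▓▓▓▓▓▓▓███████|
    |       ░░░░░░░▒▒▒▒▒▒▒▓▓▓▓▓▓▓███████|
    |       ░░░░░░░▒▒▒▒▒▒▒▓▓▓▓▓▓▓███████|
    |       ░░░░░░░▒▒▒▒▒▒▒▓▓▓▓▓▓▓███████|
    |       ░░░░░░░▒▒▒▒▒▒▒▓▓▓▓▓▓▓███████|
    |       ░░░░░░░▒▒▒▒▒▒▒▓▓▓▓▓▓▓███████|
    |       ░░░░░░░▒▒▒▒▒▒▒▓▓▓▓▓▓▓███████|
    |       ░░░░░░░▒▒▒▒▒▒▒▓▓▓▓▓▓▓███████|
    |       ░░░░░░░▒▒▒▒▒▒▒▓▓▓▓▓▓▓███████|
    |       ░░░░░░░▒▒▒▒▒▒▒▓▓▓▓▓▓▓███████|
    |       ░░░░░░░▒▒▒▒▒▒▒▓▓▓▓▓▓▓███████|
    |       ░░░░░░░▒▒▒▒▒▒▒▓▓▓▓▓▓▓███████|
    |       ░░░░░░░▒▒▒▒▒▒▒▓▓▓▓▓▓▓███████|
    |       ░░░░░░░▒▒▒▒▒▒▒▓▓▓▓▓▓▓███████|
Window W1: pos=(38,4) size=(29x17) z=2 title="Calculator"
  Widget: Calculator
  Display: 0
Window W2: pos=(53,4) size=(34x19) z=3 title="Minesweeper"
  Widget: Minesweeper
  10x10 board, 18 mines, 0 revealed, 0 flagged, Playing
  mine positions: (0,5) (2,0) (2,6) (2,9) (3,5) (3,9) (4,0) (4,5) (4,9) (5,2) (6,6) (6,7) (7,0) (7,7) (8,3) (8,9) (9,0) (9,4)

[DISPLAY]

                                                      
                                                      
                                                      
          ┏━━━━━━━━━━┏━━━━━━━━━━━━━━┏━━━━━━━━━━━━━━━━━
          ┃ ImageView┃ Calculator   ┃ Minesweeper     
          ┠──────────┠──────────────┠─────────────────
          ┃       ░░░┃              ┃■■■■■■■■■■       
          ┃       ░░░┃┌───┬───┬───┬─┃■■■■■■■■■■       
          ┃       ░░░┃│ 7 │ 8 │ 9 │ ┃■■■■■■■■■■       
          ┃       ░░░┃├───┼───┼───┼─┃■■■■■■■■■■       
          ┃       ░░░┃│ 4 │ 5 │ 6 │ ┃■■■■■■■■■■       
          ┃       ░░░┃├───┼───┼───┼─┃■■■■■■■■■■       
          ┃       ░░░┃│ 1 │ 2 │ 3 │ ┃■■■■■■■■■■       
          ┃       ░░░┃├───┼───┼───┼─┃■■■■■■■■■■       
          ┃       ░░░┃│ 0 │ . │ = │ ┃■■■■■■■■■■       
          ┃       ░░░┃├───┼───┼───┼─┃■■■■■■■■■■       
          ┃       ░░░┃│ C │ MC│ MR│ ┃                 
          ┃       ░░░┃└───┴───┴───┴─┃                 
          ┃       ░░░┃              ┃                 


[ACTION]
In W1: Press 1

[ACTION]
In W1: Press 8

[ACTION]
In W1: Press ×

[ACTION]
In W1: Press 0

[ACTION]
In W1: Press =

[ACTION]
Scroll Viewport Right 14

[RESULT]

                                                      
                                                      
                                                      
━━━━━━━┏━━━━━━━━━━━━━━┏━━━━━━━━━━━━━━━━━━━━━━━━━━━━━━━
ageView┃ Calculator   ┃ Minesweeper                   
───────┠──────────────┠───────────────────────────────
    ░░░┃              ┃■■■■■■■■■■                     
    ░░░┃┌───┬───┬───┬─┃■■■■■■■■■■                     
    ░░░┃│ 7 │ 8 │ 9 │ ┃■■■■■■■■■■                     
    ░░░┃├───┼───┼───┼─┃■■■■■■■■■■                     
    ░░░┃│ 4 │ 5 │ 6 │ ┃■■■■■■■■■■                     
    ░░░┃├───┼───┼───┼─┃■■■■■■■■■■                     
    ░░░┃│ 1 │ 2 │ 3 │ ┃■■■■■■■■■■                     
    ░░░┃├───┼───┼───┼─┃■■■■■■■■■■                     
    ░░░┃│ 0 │ . │ = │ ┃■■■■■■■■■■                     
    ░░░┃├───┼───┼───┼─┃■■■■■■■■■■                     
    ░░░┃│ C │ MC│ MR│ ┃                               
    ░░░┃└───┴───┴───┴─┃                               
    ░░░┃              ┃                               


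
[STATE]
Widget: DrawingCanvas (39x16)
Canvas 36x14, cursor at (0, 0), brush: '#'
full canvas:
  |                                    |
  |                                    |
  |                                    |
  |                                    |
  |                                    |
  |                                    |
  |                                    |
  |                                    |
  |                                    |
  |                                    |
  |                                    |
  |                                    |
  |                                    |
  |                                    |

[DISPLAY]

+                                      
                                       
                                       
                                       
                                       
                                       
                                       
                                       
                                       
                                       
                                       
                                       
                                       
                                       
                                       
                                       


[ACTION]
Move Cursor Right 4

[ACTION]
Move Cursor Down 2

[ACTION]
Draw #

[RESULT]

                                       
                                       
    #                                  
                                       
                                       
                                       
                                       
                                       
                                       
                                       
                                       
                                       
                                       
                                       
                                       
                                       


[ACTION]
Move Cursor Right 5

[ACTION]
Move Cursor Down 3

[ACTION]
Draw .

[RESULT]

                                       
                                       
    #                                  
                                       
                                       
         .                             
                                       
                                       
                                       
                                       
                                       
                                       
                                       
                                       
                                       
                                       


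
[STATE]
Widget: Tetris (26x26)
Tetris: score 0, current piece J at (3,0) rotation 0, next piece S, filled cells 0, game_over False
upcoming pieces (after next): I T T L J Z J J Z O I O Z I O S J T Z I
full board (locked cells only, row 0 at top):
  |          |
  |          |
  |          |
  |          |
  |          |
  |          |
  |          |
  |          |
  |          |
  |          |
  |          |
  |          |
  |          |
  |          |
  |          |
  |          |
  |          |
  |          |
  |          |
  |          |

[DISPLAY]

   █      │Next:          
   ███    │ ░░            
          │░░             
          │               
          │               
          │               
          │Score:         
          │0              
          │               
          │               
          │               
          │               
          │               
          │               
          │               
          │               
          │               
          │               
          │               
          │               
          │               
          │               
          │               
          │               
          │               
          │               


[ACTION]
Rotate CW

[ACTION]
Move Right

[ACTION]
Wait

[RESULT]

          │Next:          
    ██    │ ░░            
    █     │░░             
    █     │               
          │               
          │               
          │Score:         
          │0              
          │               
          │               
          │               
          │               
          │               
          │               
          │               
          │               
          │               
          │               
          │               
          │               
          │               
          │               
          │               
          │               
          │               
          │               


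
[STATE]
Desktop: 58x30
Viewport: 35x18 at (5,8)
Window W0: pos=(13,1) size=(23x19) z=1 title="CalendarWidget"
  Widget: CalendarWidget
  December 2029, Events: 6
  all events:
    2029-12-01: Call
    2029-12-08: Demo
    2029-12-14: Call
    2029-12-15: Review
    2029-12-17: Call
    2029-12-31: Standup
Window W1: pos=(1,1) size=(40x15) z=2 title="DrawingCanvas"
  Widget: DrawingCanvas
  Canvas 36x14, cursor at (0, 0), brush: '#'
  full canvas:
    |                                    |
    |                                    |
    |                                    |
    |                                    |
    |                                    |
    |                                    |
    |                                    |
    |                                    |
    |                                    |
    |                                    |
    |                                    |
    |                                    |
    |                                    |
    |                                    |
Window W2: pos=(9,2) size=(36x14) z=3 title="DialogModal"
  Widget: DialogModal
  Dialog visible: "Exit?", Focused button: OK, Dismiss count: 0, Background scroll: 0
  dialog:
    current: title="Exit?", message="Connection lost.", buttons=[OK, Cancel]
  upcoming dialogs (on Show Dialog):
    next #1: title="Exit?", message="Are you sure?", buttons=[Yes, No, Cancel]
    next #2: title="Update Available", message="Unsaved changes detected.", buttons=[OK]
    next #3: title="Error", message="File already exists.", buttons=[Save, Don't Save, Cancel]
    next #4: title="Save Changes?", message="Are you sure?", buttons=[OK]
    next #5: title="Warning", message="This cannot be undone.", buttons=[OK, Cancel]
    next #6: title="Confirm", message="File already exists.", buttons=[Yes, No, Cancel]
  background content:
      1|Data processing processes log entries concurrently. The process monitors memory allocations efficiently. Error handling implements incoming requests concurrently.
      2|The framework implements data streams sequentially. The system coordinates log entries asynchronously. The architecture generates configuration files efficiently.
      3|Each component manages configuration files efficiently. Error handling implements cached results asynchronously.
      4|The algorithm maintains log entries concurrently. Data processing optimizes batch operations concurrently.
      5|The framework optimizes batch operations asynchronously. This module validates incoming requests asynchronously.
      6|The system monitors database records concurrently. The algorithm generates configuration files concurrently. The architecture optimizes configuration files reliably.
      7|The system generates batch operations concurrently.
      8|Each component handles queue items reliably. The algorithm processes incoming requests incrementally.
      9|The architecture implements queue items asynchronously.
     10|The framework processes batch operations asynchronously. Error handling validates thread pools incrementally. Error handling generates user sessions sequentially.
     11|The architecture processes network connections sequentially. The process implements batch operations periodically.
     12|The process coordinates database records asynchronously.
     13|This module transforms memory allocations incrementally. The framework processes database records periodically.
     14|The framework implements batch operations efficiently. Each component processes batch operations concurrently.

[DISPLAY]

    ┃The alg│      Exit?       │ en
    ┃The fra│ Connection lost. │ch 
    ┃The sys│  [OK]  Cancel    │e r
    ┃The sys└──────────────────┘ope
    ┃Each component handles queue i
    ┃The architecture implements qu
    ┃The framework processes batch 
━━━━┗━━━━━━━━━━━━━━━━━━━━━━━━━━━━━━
        ┃                     ┃    
        ┃                     ┃    
        ┃                     ┃    
        ┗━━━━━━━━━━━━━━━━━━━━━┛    
                                   
                                   
                                   
                                   
                                   
                                   


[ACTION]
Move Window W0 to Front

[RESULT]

    ┃The┃10 11 12 13 14* 15* 1┃│ en
    ┃The┃17* 18 19 20 21 22 23┃│ch 
    ┃The┃24 25 26 27 28 29 30 ┃│e r
    ┃The┃31*                  ┃┘ope
    ┃Eac┃                     ┃ue i
    ┃The┃                     ┃s qu
    ┃The┃                     ┃tch 
━━━━┗━━━┃                     ┃━━━━
        ┃                     ┃    
        ┃                     ┃    
        ┃                     ┃    
        ┗━━━━━━━━━━━━━━━━━━━━━┛    
                                   
                                   
                                   
                                   
                                   
                                   


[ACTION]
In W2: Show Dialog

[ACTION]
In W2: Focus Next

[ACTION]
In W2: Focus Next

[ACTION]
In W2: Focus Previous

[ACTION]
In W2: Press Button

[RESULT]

    ┃The┃10 11 12 13 14* 15* 1┃g en
    ┃The┃17* 18 19 20 21 22 23┃tch 
    ┃The┃24 25 26 27 28 29 30 ┃se r
    ┃The┃31*                  ┃ ope
    ┃Eac┃                     ┃ue i
    ┃The┃                     ┃s qu
    ┃The┃                     ┃tch 
━━━━┗━━━┃                     ┃━━━━
        ┃                     ┃    
        ┃                     ┃    
        ┃                     ┃    
        ┗━━━━━━━━━━━━━━━━━━━━━┛    
                                   
                                   
                                   
                                   
                                   
                                   


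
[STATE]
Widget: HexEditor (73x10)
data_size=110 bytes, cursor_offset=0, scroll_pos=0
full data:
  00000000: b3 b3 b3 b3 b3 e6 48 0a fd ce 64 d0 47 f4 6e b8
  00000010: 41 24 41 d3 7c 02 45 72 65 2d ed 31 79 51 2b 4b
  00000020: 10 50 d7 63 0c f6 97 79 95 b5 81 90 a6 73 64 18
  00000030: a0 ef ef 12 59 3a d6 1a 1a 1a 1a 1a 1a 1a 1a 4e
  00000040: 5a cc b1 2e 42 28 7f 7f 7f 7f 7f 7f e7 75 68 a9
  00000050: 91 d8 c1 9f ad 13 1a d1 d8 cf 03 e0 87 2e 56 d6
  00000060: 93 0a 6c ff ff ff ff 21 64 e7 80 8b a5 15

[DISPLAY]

00000000  B3 b3 b3 b3 b3 e6 48 0a  fd ce 64 d0 47 f4 6e b8  |......H...d.
00000010  41 24 41 d3 7c 02 45 72  65 2d ed 31 79 51 2b 4b  |A$A.|.Ere-.1
00000020  10 50 d7 63 0c f6 97 79  95 b5 81 90 a6 73 64 18  |.P.c...y....
00000030  a0 ef ef 12 59 3a d6 1a  1a 1a 1a 1a 1a 1a 1a 4e  |....Y:......
00000040  5a cc b1 2e 42 28 7f 7f  7f 7f 7f 7f e7 75 68 a9  |Z...B(......
00000050  91 d8 c1 9f ad 13 1a d1  d8 cf 03 e0 87 2e 56 d6  |............
00000060  93 0a 6c ff ff ff ff 21  64 e7 80 8b a5 15        |..l....!d...
                                                                         
                                                                         
                                                                         


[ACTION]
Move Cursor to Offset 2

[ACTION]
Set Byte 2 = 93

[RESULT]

00000000  b3 b3 93 b3 b3 e6 48 0a  fd ce 64 d0 47 f4 6e b8  |......H...d.
00000010  41 24 41 d3 7c 02 45 72  65 2d ed 31 79 51 2b 4b  |A$A.|.Ere-.1
00000020  10 50 d7 63 0c f6 97 79  95 b5 81 90 a6 73 64 18  |.P.c...y....
00000030  a0 ef ef 12 59 3a d6 1a  1a 1a 1a 1a 1a 1a 1a 4e  |....Y:......
00000040  5a cc b1 2e 42 28 7f 7f  7f 7f 7f 7f e7 75 68 a9  |Z...B(......
00000050  91 d8 c1 9f ad 13 1a d1  d8 cf 03 e0 87 2e 56 d6  |............
00000060  93 0a 6c ff ff ff ff 21  64 e7 80 8b a5 15        |..l....!d...
                                                                         
                                                                         
                                                                         


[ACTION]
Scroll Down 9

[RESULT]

00000060  93 0a 6c ff ff ff ff 21  64 e7 80 8b a5 15        |..l....!d...
                                                                         
                                                                         
                                                                         
                                                                         
                                                                         
                                                                         
                                                                         
                                                                         
                                                                         


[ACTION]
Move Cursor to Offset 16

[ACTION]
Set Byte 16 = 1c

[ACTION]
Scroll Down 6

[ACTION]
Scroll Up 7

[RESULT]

00000000  b3 b3 93 b3 b3 e6 48 0a  fd ce 64 d0 47 f4 6e b8  |......H...d.
00000010  1C 24 41 d3 7c 02 45 72  65 2d ed 31 79 51 2b 4b  |.$A.|.Ere-.1
00000020  10 50 d7 63 0c f6 97 79  95 b5 81 90 a6 73 64 18  |.P.c...y....
00000030  a0 ef ef 12 59 3a d6 1a  1a 1a 1a 1a 1a 1a 1a 4e  |....Y:......
00000040  5a cc b1 2e 42 28 7f 7f  7f 7f 7f 7f e7 75 68 a9  |Z...B(......
00000050  91 d8 c1 9f ad 13 1a d1  d8 cf 03 e0 87 2e 56 d6  |............
00000060  93 0a 6c ff ff ff ff 21  64 e7 80 8b a5 15        |..l....!d...
                                                                         
                                                                         
                                                                         


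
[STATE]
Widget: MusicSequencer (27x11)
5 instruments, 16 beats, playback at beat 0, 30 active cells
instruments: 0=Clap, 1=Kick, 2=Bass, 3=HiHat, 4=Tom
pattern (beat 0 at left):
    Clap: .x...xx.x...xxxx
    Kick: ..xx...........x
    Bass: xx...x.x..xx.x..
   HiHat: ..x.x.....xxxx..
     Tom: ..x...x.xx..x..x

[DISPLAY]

      ▼123456789012345     
  Clap·█···██·█···████     
  Kick··██···········█     
  Bass██···█·█··██·█··     
 HiHat··█·█·····████··     
   Tom··█···█·██··█··█     
                           
                           
                           
                           
                           


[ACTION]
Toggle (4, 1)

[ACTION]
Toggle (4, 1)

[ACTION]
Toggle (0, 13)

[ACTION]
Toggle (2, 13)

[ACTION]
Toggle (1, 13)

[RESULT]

      ▼123456789012345     
  Clap·█···██·█···█·██     
  Kick··██·········█·█     
  Bass██···█·█··██····     
 HiHat··█·█·····████··     
   Tom··█···█·██··█··█     
                           
                           
                           
                           
                           


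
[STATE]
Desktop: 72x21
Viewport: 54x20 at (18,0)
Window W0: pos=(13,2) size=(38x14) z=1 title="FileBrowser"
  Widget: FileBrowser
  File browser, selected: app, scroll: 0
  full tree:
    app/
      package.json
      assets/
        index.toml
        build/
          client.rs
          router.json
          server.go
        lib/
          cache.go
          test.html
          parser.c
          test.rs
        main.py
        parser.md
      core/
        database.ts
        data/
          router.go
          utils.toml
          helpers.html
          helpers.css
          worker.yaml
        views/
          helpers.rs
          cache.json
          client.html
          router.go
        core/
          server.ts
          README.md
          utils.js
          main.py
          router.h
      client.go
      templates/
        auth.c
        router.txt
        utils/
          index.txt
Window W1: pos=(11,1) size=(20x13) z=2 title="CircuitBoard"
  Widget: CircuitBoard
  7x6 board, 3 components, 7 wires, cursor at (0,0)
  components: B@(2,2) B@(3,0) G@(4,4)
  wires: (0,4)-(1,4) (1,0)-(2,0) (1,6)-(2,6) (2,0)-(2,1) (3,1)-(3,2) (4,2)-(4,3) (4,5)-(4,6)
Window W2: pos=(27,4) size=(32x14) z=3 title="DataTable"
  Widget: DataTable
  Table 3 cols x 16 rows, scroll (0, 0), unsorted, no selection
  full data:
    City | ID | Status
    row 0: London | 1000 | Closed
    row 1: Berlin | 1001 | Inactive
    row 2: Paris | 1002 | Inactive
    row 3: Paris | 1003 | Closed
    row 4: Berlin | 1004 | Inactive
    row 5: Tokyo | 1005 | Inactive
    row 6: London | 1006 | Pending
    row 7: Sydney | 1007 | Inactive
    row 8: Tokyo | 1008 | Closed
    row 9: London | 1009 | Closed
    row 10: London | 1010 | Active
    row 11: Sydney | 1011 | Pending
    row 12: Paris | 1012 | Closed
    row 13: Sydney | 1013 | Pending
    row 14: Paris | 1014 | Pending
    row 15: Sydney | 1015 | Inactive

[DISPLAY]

                                                      
━━━━━━━━━━━━┓                                         
itBoard     ┃━━━━━━━━━━━━━━━━━━━┓                     
────────────┨                   ┃                     
 2 3 4 5 ┏━━━━━━━━━━━━━━━━━━━━━━━━━━━━━━┓             
         ┃ DataTable                    ┃             
         ┠──────────────────────────────┨             
         ┃City  │ID  │Status            ┃             
         ┃──────┼────┼────────          ┃             
─ ·   B  ┃London│1000│Closed            ┃             
         ┃Berlin│1001│Inactive          ┃             
  · ─ ·  ┃Paris │1002│Inactive          ┃             
         ┃Paris │1003│Closed            ┃             
━━━━━━━━━┃Berlin│1004│Inactive          ┃             
         ┃Tokyo │1005│Inactive          ┃             
━━━━━━━━━┃London│1006│Pending           ┃             
         ┃Sydney│1007│Inactive          ┃             
         ┗━━━━━━━━━━━━━━━━━━━━━━━━━━━━━━┛             
                                                      
                                                      


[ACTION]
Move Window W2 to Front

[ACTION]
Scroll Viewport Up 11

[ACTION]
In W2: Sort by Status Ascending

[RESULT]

                                                      
━━━━━━━━━━━━┓                                         
itBoard     ┃━━━━━━━━━━━━━━━━━━━┓                     
────────────┨                   ┃                     
 2 3 4 5 ┏━━━━━━━━━━━━━━━━━━━━━━━━━━━━━━┓             
         ┃ DataTable                    ┃             
         ┠──────────────────────────────┨             
         ┃City  │ID  │Status ▲          ┃             
         ┃──────┼────┼────────          ┃             
─ ·   B  ┃London│1010│Active            ┃             
         ┃London│1000│Closed            ┃             
  · ─ ·  ┃Paris │1003│Closed            ┃             
         ┃Tokyo │1008│Closed            ┃             
━━━━━━━━━┃London│1009│Closed            ┃             
         ┃Paris │1012│Closed            ┃             
━━━━━━━━━┃Berlin│1001│Inactive          ┃             
         ┃Paris │1002│Inactive          ┃             
         ┗━━━━━━━━━━━━━━━━━━━━━━━━━━━━━━┛             
                                                      
                                                      


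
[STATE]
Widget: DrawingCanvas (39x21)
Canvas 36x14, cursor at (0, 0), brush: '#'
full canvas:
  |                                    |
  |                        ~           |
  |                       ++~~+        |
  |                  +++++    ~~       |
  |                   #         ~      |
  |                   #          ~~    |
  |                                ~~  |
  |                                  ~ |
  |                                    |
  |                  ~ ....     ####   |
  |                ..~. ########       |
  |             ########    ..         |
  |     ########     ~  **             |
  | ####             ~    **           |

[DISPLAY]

+                                      
                        ~              
                       ++~~+           
                  +++++    ~~          
                   #         ~         
                   #          ~~       
                                ~~     
                                  ~    
                                       
                  ~ ....     ####      
                ..~. ########          
             ########    ..            
     ########     ~  **                
 ####             ~    **              
                                       
                                       
                                       
                                       
                                       
                                       
                                       


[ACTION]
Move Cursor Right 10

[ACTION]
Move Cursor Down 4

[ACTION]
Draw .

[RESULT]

                                       
                        ~              
                       ++~~+           
                  +++++    ~~          
          .        #         ~         
                   #          ~~       
                                ~~     
                                  ~    
                                       
                  ~ ....     ####      
                ..~. ########          
             ########    ..            
     ########     ~  **                
 ####             ~    **              
                                       
                                       
                                       
                                       
                                       
                                       
                                       


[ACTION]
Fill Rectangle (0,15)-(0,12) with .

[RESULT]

            ....                       
                        ~              
                       ++~~+           
                  +++++    ~~          
          .        #         ~         
                   #          ~~       
                                ~~     
                                  ~    
                                       
                  ~ ....     ####      
                ..~. ########          
             ########    ..            
     ########     ~  **                
 ####             ~    **              
                                       
                                       
                                       
                                       
                                       
                                       
                                       


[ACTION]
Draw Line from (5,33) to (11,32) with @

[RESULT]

            ....                       
                        ~              
                       ++~~+           
                  +++++    ~~          
          .        #         ~         
                   #          ~~ @     
                                ~@     
                                 @~    
                                 @     
                  ~ ....     ###@      
                ..~. ########   @      
             ########    ..     @      
     ########     ~  **                
 ####             ~    **              
                                       
                                       
                                       
                                       
                                       
                                       
                                       


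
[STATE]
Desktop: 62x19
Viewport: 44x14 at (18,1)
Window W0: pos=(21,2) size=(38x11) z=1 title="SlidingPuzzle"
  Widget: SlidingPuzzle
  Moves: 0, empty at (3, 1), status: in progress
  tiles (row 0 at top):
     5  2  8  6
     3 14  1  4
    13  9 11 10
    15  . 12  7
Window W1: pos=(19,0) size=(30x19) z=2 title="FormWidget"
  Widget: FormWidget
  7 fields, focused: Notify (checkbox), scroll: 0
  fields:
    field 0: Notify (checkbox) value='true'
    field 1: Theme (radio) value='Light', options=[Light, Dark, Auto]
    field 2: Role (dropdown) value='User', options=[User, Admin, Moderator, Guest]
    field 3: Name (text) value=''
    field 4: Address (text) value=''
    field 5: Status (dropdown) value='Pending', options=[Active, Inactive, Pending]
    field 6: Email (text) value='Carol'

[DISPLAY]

 ┃ FormWidget                 ┃             
 ┠────────────────────────────┨━━━━━━━━━┓   
 ┃> Notify:     [x]           ┃         ┃   
 ┃  Theme:      (●) Light  ( )┃─────────┨   
 ┃  Role:       [User       ▼]┃         ┃   
 ┃  Name:       [            ]┃         ┃   
 ┃  Address:    [            ]┃         ┃   
 ┃  Status:     [Pending    ▼]┃         ┃   
 ┃  Email:      [Carol       ]┃         ┃   
 ┃                            ┃         ┃   
 ┃                            ┃         ┃   
 ┃                            ┃━━━━━━━━━┛   
 ┃                            ┃             
 ┃                            ┃             


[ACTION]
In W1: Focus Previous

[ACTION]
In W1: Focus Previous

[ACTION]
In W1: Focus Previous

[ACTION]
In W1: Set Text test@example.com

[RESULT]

 ┃ FormWidget                 ┃             
 ┠────────────────────────────┨━━━━━━━━━┓   
 ┃  Notify:     [x]           ┃         ┃   
 ┃  Theme:      (●) Light  ( )┃─────────┨   
 ┃  Role:       [User       ▼]┃         ┃   
 ┃  Name:       [            ]┃         ┃   
 ┃> Address:    [test@example]┃         ┃   
 ┃  Status:     [Pending    ▼]┃         ┃   
 ┃  Email:      [Carol       ]┃         ┃   
 ┃                            ┃         ┃   
 ┃                            ┃         ┃   
 ┃                            ┃━━━━━━━━━┛   
 ┃                            ┃             
 ┃                            ┃             


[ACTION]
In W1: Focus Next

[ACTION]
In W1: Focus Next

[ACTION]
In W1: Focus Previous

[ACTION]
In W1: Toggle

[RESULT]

 ┃ FormWidget                 ┃             
 ┠────────────────────────────┨━━━━━━━━━┓   
 ┃  Notify:     [x]           ┃         ┃   
 ┃  Theme:      (●) Light  ( )┃─────────┨   
 ┃  Role:       [User       ▼]┃         ┃   
 ┃  Name:       [            ]┃         ┃   
 ┃  Address:    [test@example]┃         ┃   
 ┃> Status:     [Pending    ▼]┃         ┃   
 ┃  Email:      [Carol       ]┃         ┃   
 ┃                            ┃         ┃   
 ┃                            ┃         ┃   
 ┃                            ┃━━━━━━━━━┛   
 ┃                            ┃             
 ┃                            ┃             


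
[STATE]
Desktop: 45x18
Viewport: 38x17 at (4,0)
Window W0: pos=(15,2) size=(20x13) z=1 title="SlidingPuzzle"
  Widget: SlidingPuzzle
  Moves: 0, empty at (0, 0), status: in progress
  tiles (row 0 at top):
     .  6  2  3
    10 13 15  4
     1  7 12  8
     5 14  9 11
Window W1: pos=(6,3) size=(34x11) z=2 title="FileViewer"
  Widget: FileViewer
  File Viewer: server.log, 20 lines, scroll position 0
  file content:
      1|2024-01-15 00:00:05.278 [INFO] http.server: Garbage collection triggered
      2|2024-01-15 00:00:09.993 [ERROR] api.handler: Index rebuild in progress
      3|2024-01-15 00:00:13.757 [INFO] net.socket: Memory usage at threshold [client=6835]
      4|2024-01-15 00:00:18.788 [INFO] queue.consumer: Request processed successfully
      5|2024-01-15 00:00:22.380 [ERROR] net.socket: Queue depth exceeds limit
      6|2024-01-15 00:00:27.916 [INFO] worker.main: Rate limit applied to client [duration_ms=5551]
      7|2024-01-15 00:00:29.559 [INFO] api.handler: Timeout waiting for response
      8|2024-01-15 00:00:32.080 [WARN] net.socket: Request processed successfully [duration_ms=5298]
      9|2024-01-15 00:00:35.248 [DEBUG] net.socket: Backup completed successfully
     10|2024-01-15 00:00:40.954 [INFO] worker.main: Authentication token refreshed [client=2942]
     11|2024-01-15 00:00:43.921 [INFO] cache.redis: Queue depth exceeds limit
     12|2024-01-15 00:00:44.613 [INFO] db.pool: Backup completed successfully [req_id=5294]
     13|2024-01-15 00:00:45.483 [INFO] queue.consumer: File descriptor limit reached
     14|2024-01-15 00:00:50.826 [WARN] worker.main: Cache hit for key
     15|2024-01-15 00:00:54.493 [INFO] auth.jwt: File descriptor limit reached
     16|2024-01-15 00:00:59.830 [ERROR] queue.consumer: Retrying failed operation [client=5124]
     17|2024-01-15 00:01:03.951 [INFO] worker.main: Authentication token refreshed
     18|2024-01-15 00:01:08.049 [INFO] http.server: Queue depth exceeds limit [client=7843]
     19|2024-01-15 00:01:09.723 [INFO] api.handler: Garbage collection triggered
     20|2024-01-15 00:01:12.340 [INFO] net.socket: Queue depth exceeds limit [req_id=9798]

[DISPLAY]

                                      
                                      
           ┏━━━━━━━━━━━━━━━━━━┓       
  ┏━━━━━━━━━━━━━━━━━━━━━━━━━━━━━━━━┓  
  ┃ FileViewer                     ┃  
  ┠────────────────────────────────┨  
  ┃2024-01-15 00:00:05.278 [INFO] ▲┃  
  ┃2024-01-15 00:00:09.993 [ERROR]█┃  
  ┃2024-01-15 00:00:13.757 [INFO] ░┃  
  ┃2024-01-15 00:00:18.788 [INFO] ░┃  
  ┃2024-01-15 00:00:22.380 [ERROR]░┃  
  ┃2024-01-15 00:00:27.916 [INFO] ░┃  
  ┃2024-01-15 00:00:29.559 [INFO] ▼┃  
  ┗━━━━━━━━━━━━━━━━━━━━━━━━━━━━━━━━┛  
           ┗━━━━━━━━━━━━━━━━━━┛       
                                      
                                      


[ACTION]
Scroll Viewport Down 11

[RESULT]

                                      
           ┏━━━━━━━━━━━━━━━━━━┓       
  ┏━━━━━━━━━━━━━━━━━━━━━━━━━━━━━━━━┓  
  ┃ FileViewer                     ┃  
  ┠────────────────────────────────┨  
  ┃2024-01-15 00:00:05.278 [INFO] ▲┃  
  ┃2024-01-15 00:00:09.993 [ERROR]█┃  
  ┃2024-01-15 00:00:13.757 [INFO] ░┃  
  ┃2024-01-15 00:00:18.788 [INFO] ░┃  
  ┃2024-01-15 00:00:22.380 [ERROR]░┃  
  ┃2024-01-15 00:00:27.916 [INFO] ░┃  
  ┃2024-01-15 00:00:29.559 [INFO] ▼┃  
  ┗━━━━━━━━━━━━━━━━━━━━━━━━━━━━━━━━┛  
           ┗━━━━━━━━━━━━━━━━━━┛       
                                      
                                      
                                      


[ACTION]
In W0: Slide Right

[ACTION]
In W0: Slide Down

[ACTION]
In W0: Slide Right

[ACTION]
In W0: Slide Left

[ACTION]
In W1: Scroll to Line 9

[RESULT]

                                      
           ┏━━━━━━━━━━━━━━━━━━┓       
  ┏━━━━━━━━━━━━━━━━━━━━━━━━━━━━━━━━┓  
  ┃ FileViewer                     ┃  
  ┠────────────────────────────────┨  
  ┃2024-01-15 00:00:35.248 [DEBUG]▲┃  
  ┃2024-01-15 00:00:40.954 [INFO] ░┃  
  ┃2024-01-15 00:00:43.921 [INFO] ░┃  
  ┃2024-01-15 00:00:44.613 [INFO] ░┃  
  ┃2024-01-15 00:00:45.483 [INFO] █┃  
  ┃2024-01-15 00:00:50.826 [WARN] ░┃  
  ┃2024-01-15 00:00:54.493 [INFO] ▼┃  
  ┗━━━━━━━━━━━━━━━━━━━━━━━━━━━━━━━━┛  
           ┗━━━━━━━━━━━━━━━━━━┛       
                                      
                                      
                                      


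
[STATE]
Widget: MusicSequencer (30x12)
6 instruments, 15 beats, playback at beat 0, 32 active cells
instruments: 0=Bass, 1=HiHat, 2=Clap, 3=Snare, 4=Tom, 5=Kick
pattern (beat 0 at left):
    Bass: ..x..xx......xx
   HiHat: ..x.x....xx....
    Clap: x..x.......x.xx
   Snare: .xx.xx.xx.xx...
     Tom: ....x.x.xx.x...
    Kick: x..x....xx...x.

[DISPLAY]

      ▼12345678901234         
  Bass··█··██······██         
 HiHat··█·█····██····         
  Clap█··█·······█·██         
 Snare·██·██·██·██···         
   Tom····█·█·██·█···         
  Kick█··█····██···█·         
                              
                              
                              
                              
                              


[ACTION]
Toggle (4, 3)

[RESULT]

      ▼12345678901234         
  Bass··█··██······██         
 HiHat··█·█····██····         
  Clap█··█·······█·██         
 Snare·██·██·██·██···         
   Tom···██·█·██·█···         
  Kick█··█····██···█·         
                              
                              
                              
                              
                              


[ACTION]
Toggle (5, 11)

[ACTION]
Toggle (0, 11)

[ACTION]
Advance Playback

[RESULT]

      0▼2345678901234         
  Bass··█··██····█·██         
 HiHat··█·█····██····         
  Clap█··█·······█·██         
 Snare·██·██·██·██···         
   Tom···██·█·██·█···         
  Kick█··█····██·█·█·         
                              
                              
                              
                              
                              
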